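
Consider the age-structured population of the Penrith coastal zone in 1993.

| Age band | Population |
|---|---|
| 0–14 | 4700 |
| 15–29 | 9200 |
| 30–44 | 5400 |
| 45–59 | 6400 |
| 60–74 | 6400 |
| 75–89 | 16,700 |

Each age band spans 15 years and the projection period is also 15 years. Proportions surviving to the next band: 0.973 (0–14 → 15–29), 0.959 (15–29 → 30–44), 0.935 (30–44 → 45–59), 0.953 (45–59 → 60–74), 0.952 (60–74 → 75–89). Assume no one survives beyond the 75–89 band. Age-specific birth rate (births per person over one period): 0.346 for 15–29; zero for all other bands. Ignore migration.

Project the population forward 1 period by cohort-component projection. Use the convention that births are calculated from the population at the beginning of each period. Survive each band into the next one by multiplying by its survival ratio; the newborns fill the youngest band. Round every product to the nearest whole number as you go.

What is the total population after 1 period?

Period 1.
Births: 9200 × 0.346 = 3183
15–29: 4700 × 0.973 = 4573
30–44: 9200 × 0.959 = 8823
45–59: 5400 × 0.935 = 5049
60–74: 6400 × 0.953 = 6099
75–89: 6400 × 0.952 = 6093
→ [3183, 4573, 8823, 5049, 6099, 6093]
Total after period 1: 3183 + 4573 + 8823 + 5049 + 6099 + 6093 = 33820

33820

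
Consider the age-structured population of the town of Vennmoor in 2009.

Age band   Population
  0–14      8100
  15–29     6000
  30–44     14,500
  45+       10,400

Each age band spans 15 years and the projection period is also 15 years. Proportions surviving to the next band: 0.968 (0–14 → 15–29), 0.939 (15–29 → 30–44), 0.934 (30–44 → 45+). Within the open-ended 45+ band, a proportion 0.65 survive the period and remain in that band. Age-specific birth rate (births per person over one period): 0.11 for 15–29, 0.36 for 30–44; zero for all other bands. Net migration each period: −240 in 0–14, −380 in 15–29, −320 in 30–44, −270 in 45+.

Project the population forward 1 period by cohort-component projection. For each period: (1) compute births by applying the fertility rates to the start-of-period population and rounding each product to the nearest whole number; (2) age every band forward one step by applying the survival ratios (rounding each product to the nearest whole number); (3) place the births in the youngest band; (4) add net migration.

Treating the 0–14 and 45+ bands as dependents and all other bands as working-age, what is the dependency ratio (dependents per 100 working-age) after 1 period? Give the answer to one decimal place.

201.0

— Period 1 —
Births: 6000 × 0.11 = 660 ; 14500 × 0.36 = 5220 ⇒ total 5880
15–29: 8100 × 0.968 = 7841
30–44: 6000 × 0.939 = 5634
45+: 14500 × 0.934 + 10400 × 0.65 = 13543 + 6760 = 20303
Net migration: 0–14 − 240 → 5640; 15–29 − 380 → 7461; 30–44 − 320 → 5314; 45+ − 270 → 20033
Population now: 0–14=5640, 15–29=7461, 30–44=5314, 45+=20033
Dependents (band 0–14 + band 45+) = 5640 + 20033 = 25673; working-age = 12775; ratio = 25673/12775 × 100 = 201.0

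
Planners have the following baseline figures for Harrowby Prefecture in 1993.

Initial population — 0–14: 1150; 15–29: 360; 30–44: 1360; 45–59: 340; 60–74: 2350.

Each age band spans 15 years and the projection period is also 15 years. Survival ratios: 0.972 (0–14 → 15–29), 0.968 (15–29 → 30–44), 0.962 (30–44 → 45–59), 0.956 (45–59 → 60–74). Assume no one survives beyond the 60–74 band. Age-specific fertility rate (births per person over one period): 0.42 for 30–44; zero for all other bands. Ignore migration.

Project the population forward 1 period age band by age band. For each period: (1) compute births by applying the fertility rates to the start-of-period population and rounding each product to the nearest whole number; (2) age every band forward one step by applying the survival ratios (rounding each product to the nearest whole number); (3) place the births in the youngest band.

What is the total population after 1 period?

Period 1:
Births: 1360 × 0.42 = 571
15–29: 1150 × 0.972 = 1118
30–44: 360 × 0.968 = 348
45–59: 1360 × 0.962 = 1308
60–74: 340 × 0.956 = 325
End of period: [571, 1118, 348, 1308, 325]
Total after period 1: 571 + 1118 + 348 + 1308 + 325 = 3670

3670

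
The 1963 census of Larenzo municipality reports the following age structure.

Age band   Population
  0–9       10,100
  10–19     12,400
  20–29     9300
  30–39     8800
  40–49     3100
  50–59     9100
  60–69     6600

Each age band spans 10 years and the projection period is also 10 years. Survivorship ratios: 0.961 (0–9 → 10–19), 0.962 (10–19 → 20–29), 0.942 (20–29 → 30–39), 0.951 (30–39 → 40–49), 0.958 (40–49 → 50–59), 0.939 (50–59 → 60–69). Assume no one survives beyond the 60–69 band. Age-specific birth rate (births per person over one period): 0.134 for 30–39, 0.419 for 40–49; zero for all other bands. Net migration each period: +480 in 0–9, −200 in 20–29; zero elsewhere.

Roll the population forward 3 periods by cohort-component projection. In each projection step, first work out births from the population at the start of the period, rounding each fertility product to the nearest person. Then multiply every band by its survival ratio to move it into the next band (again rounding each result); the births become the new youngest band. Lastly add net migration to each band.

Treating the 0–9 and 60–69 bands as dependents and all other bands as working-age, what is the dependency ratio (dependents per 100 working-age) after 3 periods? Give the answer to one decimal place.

37.5

— Period 1 —
Births: 8800 * 0.134 = 1179  |  3100 * 0.419 = 1299 → total 2478
10–19: 10100 * 0.961 = 9706
20–29: 12400 * 0.962 = 11929
30–39: 9300 * 0.942 = 8761
40–49: 8800 * 0.951 = 8369
50–59: 3100 * 0.958 = 2970
60–69: 9100 * 0.939 = 8545
Net migration: 0–9 + 480 → 2958; 20–29 − 200 → 11729
End of period: [2958, 9706, 11729, 8761, 8369, 2970, 8545]
— Period 2 —
Births: 8761 * 0.134 = 1174  |  8369 * 0.419 = 3507 → total 4681
10–19: 2958 * 0.961 = 2843
20–29: 9706 * 0.962 = 9337
30–39: 11729 * 0.942 = 11049
40–49: 8761 * 0.951 = 8332
50–59: 8369 * 0.958 = 8018
60–69: 2970 * 0.939 = 2789
Net migration: 0–9 + 480 → 5161; 20–29 − 200 → 9137
End of period: [5161, 2843, 9137, 11049, 8332, 8018, 2789]
— Period 3 —
Births: 11049 * 0.134 = 1481  |  8332 * 0.419 = 3491 → total 4972
10–19: 5161 * 0.961 = 4960
20–29: 2843 * 0.962 = 2735
30–39: 9137 * 0.942 = 8607
40–49: 11049 * 0.951 = 10508
50–59: 8332 * 0.958 = 7982
60–69: 8018 * 0.939 = 7529
Net migration: 0–9 + 480 → 5452; 20–29 − 200 → 2535
End of period: [5452, 4960, 2535, 8607, 10508, 7982, 7529]
Dependents (band 0–9 + band 60–69) = 5452 + 7529 = 12981; working-age = 34592; ratio = 12981/34592 × 100 = 37.5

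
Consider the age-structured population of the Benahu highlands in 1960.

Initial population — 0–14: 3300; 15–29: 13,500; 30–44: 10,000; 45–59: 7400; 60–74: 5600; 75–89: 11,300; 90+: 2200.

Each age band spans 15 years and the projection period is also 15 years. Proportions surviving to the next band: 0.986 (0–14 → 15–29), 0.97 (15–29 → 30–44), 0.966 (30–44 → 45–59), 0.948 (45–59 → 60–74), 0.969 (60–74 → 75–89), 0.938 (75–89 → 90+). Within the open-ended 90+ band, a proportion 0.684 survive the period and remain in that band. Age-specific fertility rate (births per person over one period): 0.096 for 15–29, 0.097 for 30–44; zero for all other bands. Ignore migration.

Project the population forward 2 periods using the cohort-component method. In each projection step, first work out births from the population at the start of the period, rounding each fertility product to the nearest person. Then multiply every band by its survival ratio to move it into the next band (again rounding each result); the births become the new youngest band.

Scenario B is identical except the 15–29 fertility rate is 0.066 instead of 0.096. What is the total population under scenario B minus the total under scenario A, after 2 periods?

Numbering the bands 1..7 from youngest to oldest:
[period 1]
Births: 13500 × 0.096 = 1296, 10000 × 0.097 = 970 — total 2266
Band 2: 3300 × 0.986 = 3254
Band 3: 13500 × 0.97 = 13095
Band 4: 10000 × 0.966 = 9660
Band 5: 7400 × 0.948 = 7015
Band 6: 5600 × 0.969 = 5426
Band 7: 11300 × 0.938 + 2200 × 0.684 = 10599 + 1505 = 12104
End of period: [2266, 3254, 13095, 9660, 7015, 5426, 12104]
[period 2]
Births: 3254 × 0.096 = 312, 13095 × 0.097 = 1270 — total 1582
Band 2: 2266 × 0.986 = 2234
Band 3: 3254 × 0.97 = 3156
Band 4: 13095 × 0.966 = 12650
Band 5: 9660 × 0.948 = 9158
Band 6: 7015 × 0.969 = 6798
Band 7: 5426 × 0.938 + 12104 × 0.684 = 5090 + 8279 = 13369
End of period: [1582, 2234, 3156, 12650, 9158, 6798, 13369]
Scenario A total after 2 periods: 48947
Scenario B projection —
[period 1]
Births: 13500 × 0.066 = 891, 10000 × 0.097 = 970 — total 1861
Band 2: 3300 × 0.986 = 3254
Band 3: 13500 × 0.97 = 13095
Band 4: 10000 × 0.966 = 9660
Band 5: 7400 × 0.948 = 7015
Band 6: 5600 × 0.969 = 5426
Band 7: 11300 × 0.938 + 2200 × 0.684 = 10599 + 1505 = 12104
End of period: [1861, 3254, 13095, 9660, 7015, 5426, 12104]
[period 2]
Births: 3254 × 0.066 = 215, 13095 × 0.097 = 1270 — total 1485
Band 2: 1861 × 0.986 = 1835
Band 3: 3254 × 0.97 = 3156
Band 4: 13095 × 0.966 = 12650
Band 5: 9660 × 0.948 = 9158
Band 6: 7015 × 0.969 = 6798
Band 7: 5426 × 0.938 + 12104 × 0.684 = 5090 + 8279 = 13369
End of period: [1485, 1835, 3156, 12650, 9158, 6798, 13369]
Scenario B total after 2 periods: 48451
Difference B − A = 48451 − 48947 = -496

-496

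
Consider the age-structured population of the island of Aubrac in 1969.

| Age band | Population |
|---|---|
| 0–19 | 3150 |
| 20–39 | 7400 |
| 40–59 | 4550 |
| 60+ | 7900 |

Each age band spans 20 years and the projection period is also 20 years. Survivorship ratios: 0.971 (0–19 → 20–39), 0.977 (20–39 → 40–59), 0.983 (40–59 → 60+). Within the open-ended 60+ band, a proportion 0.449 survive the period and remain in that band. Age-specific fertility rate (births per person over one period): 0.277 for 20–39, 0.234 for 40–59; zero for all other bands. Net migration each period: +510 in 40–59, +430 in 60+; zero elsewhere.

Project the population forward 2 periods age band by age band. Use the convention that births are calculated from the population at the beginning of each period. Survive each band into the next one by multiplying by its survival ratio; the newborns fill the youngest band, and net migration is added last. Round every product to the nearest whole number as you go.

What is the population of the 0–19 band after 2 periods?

Numbering the bands 1..4 from youngest to oldest:
After projecting period 1:
Births: 7400 × 0.277 = 2050, 4550 × 0.234 = 1065 → total 3115
Band 2: 3150 × 0.971 = 3059
Band 3: 7400 × 0.977 = 7230
Band 4: 4550 × 0.983 + 7900 × 0.449 = 4473 + 3547 = 8020
Net migration: Band 3 + 510 → 7740; Band 4 + 430 → 8450
→ [3115, 3059, 7740, 8450]
After projecting period 2:
Births: 3059 × 0.277 = 847, 7740 × 0.234 = 1811 → total 2658
Band 2: 3115 × 0.971 = 3025
Band 3: 3059 × 0.977 = 2989
Band 4: 7740 × 0.983 + 8450 × 0.449 = 7608 + 3794 = 11402
Net migration: Band 3 + 510 → 3499; Band 4 + 430 → 11832
→ [2658, 3025, 3499, 11832]

2658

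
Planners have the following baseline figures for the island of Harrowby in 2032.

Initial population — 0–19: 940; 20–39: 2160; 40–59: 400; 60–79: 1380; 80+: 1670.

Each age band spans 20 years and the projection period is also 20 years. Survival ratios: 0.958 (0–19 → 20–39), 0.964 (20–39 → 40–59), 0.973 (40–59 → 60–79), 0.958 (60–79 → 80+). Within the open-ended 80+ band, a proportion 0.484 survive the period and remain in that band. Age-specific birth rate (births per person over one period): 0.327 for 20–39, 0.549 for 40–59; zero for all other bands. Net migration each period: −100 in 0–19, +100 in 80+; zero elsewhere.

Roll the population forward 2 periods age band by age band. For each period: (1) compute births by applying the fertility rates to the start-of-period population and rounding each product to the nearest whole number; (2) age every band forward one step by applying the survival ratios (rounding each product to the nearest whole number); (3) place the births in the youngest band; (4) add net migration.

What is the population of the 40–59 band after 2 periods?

869

Let band 1 be 0–19 through band 5 = 80+.
— Period 1 —
Births: 2160 * 0.327 = 706, 400 * 0.549 = 220 ⇒ total 926
Band 2: 940 * 0.958 = 901
Band 3: 2160 * 0.964 = 2082
Band 4: 400 * 0.973 = 389
Band 5: 1380 * 0.958 + 1670 * 0.484 = 1322 + 808 = 2130
Net migration: Band 1 − 100 → 826; Band 5 + 100 → 2230
Giving 826 / 901 / 2082 / 389 / 2230.
— Period 2 —
Births: 901 * 0.327 = 295, 2082 * 0.549 = 1143 ⇒ total 1438
Band 2: 826 * 0.958 = 791
Band 3: 901 * 0.964 = 869
Band 4: 2082 * 0.973 = 2026
Band 5: 389 * 0.958 + 2230 * 0.484 = 373 + 1079 = 1452
Net migration: Band 1 − 100 → 1338; Band 5 + 100 → 1552
Giving 1338 / 791 / 869 / 2026 / 1552.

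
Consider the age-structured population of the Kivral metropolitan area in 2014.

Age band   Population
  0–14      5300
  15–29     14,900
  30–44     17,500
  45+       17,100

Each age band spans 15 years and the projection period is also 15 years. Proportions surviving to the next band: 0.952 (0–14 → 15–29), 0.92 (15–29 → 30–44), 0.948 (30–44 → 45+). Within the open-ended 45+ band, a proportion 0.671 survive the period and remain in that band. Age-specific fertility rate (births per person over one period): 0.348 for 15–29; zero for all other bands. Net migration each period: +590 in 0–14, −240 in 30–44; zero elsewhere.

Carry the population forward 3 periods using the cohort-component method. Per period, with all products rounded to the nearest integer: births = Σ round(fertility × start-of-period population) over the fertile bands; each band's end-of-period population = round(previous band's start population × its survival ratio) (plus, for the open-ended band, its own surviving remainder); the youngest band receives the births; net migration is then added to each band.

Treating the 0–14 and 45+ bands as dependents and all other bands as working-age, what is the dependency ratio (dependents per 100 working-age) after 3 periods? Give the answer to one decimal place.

395.4

Call the bands 1 to 4, youngest first.
Period 1.
Births: 14900 * 0.348 = 5185
Band 2: 5300 * 0.952 = 5046
Band 3: 14900 * 0.92 = 13708
Band 4: 17500 * 0.948 + 17100 * 0.671 = 16590 + 11474 = 28064
Net migration: Band 1 + 590 → 5775; Band 3 − 240 → 13468
Population now: 0–14=5775, 15–29=5046, 30–44=13468, 45+=28064
Period 2.
Births: 5046 * 0.348 = 1756
Band 2: 5775 * 0.952 = 5498
Band 3: 5046 * 0.92 = 4642
Band 4: 13468 * 0.948 + 28064 * 0.671 = 12768 + 18831 = 31599
Net migration: Band 1 + 590 → 2346; Band 3 − 240 → 4402
Population now: 0–14=2346, 15–29=5498, 30–44=4402, 45+=31599
Period 3.
Births: 5498 * 0.348 = 1913
Band 2: 2346 * 0.952 = 2233
Band 3: 5498 * 0.92 = 5058
Band 4: 4402 * 0.948 + 31599 * 0.671 = 4173 + 21203 = 25376
Net migration: Band 1 + 590 → 2503; Band 3 − 240 → 4818
Population now: 0–14=2503, 15–29=2233, 30–44=4818, 45+=25376
Dependents (band 0–14 + band 45+) = 2503 + 25376 = 27879; working-age = 7051; ratio = 27879/7051 × 100 = 395.4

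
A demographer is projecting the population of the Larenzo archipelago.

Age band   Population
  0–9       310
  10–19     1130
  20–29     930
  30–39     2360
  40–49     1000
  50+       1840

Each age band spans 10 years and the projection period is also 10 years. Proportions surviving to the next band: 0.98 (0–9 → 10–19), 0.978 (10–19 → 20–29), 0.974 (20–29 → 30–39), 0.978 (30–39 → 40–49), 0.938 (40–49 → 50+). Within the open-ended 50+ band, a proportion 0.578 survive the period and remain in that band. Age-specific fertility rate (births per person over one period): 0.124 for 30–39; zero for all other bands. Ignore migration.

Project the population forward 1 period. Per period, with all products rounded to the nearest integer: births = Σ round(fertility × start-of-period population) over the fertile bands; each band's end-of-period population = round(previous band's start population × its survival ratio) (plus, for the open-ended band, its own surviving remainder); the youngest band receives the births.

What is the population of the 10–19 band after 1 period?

[period 1]
Births: 2360 × 0.124 = 293
10–19: 310 × 0.98 = 304
20–29: 1130 × 0.978 = 1105
30–39: 930 × 0.974 = 906
40–49: 2360 × 0.978 = 2308
50+: 1000 × 0.938 + 1840 × 0.578 = 938 + 1064 = 2002
End of period: [293, 304, 1105, 906, 2308, 2002]

304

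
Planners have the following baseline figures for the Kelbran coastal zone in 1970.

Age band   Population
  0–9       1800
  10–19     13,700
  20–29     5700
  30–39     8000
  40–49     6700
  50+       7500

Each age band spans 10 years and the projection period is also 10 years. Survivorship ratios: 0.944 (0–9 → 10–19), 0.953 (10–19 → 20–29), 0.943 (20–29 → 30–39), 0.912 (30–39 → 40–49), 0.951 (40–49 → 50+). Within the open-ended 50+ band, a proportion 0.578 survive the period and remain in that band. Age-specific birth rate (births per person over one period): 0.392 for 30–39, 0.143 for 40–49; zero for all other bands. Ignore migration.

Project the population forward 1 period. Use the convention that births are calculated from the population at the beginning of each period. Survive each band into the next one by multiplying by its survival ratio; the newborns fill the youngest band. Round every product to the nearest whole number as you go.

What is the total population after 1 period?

Let band 1 be 0–9 through band 6 = 50+.
Period 1.
Births: 8000 * 0.392 = 3136, 6700 * 0.143 = 958 ⇒ total 4094
Band 2: 1800 * 0.944 = 1699
Band 3: 13700 * 0.953 = 13056
Band 4: 5700 * 0.943 = 5375
Band 5: 8000 * 0.912 = 7296
Band 6: 6700 * 0.951 + 7500 * 0.578 = 6372 + 4335 = 10707
→ [4094, 1699, 13056, 5375, 7296, 10707]
Total after period 1: 4094 + 1699 + 13056 + 5375 + 7296 + 10707 = 42227

42227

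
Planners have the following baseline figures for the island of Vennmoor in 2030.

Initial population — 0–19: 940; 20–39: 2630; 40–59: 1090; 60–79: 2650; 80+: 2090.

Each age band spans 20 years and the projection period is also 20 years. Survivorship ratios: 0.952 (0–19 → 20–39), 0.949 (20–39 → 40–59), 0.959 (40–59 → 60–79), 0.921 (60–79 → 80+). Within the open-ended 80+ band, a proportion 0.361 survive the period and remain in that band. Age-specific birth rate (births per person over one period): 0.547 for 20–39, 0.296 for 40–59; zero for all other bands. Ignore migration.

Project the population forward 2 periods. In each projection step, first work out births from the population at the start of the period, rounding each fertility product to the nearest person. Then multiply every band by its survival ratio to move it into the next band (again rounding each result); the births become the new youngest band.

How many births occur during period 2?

Numbering the bands 1..5 from youngest to oldest:
After projecting period 1:
Births: 2630 × 0.547 = 1439 ; 1090 × 0.296 = 323 ⇒ total 1762
Band 2: 940 × 0.952 = 895
Band 3: 2630 × 0.949 = 2496
Band 4: 1090 × 0.959 = 1045
Band 5: 2650 × 0.921 + 2090 × 0.361 = 2441 + 754 = 3195
→ [1762, 895, 2496, 1045, 3195]
After projecting period 2:
Births: 895 × 0.547 = 490 ; 2496 × 0.296 = 739 ⇒ total 1229
Band 2: 1762 × 0.952 = 1677
Band 3: 895 × 0.949 = 849
Band 4: 2496 × 0.959 = 2394
Band 5: 1045 × 0.921 + 3195 × 0.361 = 962 + 1153 = 2115
→ [1229, 1677, 849, 2394, 2115]

1229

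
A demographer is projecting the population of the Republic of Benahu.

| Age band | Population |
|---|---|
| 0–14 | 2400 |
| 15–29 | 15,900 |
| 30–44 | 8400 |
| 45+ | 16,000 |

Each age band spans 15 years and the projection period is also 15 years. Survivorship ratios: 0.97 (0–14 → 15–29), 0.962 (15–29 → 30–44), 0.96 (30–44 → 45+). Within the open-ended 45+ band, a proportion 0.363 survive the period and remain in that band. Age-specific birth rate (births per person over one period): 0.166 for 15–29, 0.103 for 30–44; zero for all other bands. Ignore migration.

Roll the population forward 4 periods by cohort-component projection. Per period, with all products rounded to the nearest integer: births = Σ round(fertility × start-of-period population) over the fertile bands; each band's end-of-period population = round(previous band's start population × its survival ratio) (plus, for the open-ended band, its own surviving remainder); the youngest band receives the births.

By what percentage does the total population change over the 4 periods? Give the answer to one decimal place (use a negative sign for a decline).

-77.1

Let group 1 be 0–14 through group 4 = 45+.
Period 1:
Births: 15900 × 0.166 = 2639, 8400 × 0.103 = 865 ⇒ total 3504
Group 2: 2400 × 0.97 = 2328
Group 3: 15900 × 0.962 = 15296
Group 4: 8400 × 0.96 + 16000 × 0.363 = 8064 + 5808 = 13872
Giving 3504 / 2328 / 15296 / 13872.
Period 2:
Births: 2328 × 0.166 = 386, 15296 × 0.103 = 1575 ⇒ total 1961
Group 2: 3504 × 0.97 = 3399
Group 3: 2328 × 0.962 = 2240
Group 4: 15296 × 0.96 + 13872 × 0.363 = 14684 + 5036 = 19720
Giving 1961 / 3399 / 2240 / 19720.
Period 3:
Births: 3399 × 0.166 = 564, 2240 × 0.103 = 231 ⇒ total 795
Group 2: 1961 × 0.97 = 1902
Group 3: 3399 × 0.962 = 3270
Group 4: 2240 × 0.96 + 19720 × 0.363 = 2150 + 7158 = 9308
Giving 795 / 1902 / 3270 / 9308.
Period 4:
Births: 1902 × 0.166 = 316, 3270 × 0.103 = 337 ⇒ total 653
Group 2: 795 × 0.97 = 771
Group 3: 1902 × 0.962 = 1830
Group 4: 3270 × 0.96 + 9308 × 0.363 = 3139 + 3379 = 6518
Giving 653 / 771 / 1830 / 6518.
Total: 42700 → 9772; change = -32928; percentage change = -77.1%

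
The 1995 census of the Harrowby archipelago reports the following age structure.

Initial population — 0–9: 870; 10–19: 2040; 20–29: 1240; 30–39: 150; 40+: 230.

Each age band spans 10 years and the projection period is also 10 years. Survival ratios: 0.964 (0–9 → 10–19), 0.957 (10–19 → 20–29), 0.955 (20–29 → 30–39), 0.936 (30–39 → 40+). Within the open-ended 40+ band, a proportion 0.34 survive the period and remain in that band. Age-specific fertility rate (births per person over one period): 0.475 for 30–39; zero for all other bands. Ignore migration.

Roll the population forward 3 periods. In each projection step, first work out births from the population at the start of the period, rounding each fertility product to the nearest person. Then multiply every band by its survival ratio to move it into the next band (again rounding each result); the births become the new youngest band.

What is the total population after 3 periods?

— Period 1 —
Births: 150 × 0.475 = 71
10–19: 870 × 0.964 = 839
20–29: 2040 × 0.957 = 1952
30–39: 1240 × 0.955 = 1184
40+: 150 × 0.936 + 230 × 0.34 = 140 + 78 = 218
End of period: [71, 839, 1952, 1184, 218]
— Period 2 —
Births: 1184 × 0.475 = 562
10–19: 71 × 0.964 = 68
20–29: 839 × 0.957 = 803
30–39: 1952 × 0.955 = 1864
40+: 1184 × 0.936 + 218 × 0.34 = 1108 + 74 = 1182
End of period: [562, 68, 803, 1864, 1182]
— Period 3 —
Births: 1864 × 0.475 = 885
10–19: 562 × 0.964 = 542
20–29: 68 × 0.957 = 65
30–39: 803 × 0.955 = 767
40+: 1864 × 0.936 + 1182 × 0.34 = 1745 + 402 = 2147
End of period: [885, 542, 65, 767, 2147]
Total after period 3: 885 + 542 + 65 + 767 + 2147 = 4406

4406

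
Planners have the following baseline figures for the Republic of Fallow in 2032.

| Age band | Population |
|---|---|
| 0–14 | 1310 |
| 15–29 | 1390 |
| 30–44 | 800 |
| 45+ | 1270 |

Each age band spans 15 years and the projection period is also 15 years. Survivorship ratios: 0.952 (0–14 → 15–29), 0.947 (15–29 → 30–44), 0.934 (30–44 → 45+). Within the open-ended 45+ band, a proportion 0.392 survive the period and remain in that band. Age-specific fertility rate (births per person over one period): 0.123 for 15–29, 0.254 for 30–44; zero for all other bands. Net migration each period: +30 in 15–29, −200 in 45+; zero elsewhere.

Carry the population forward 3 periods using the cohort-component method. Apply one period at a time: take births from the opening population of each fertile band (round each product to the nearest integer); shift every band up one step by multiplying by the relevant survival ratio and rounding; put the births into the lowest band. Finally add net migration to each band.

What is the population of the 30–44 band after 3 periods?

[period 1]
Births: 1390 * 0.123 = 171  |  800 * 0.254 = 203 — total 374
15–29: 1310 * 0.952 = 1247
30–44: 1390 * 0.947 = 1316
45+: 800 * 0.934 + 1270 * 0.392 = 747 + 498 = 1245
Net migration: 15–29 + 30 → 1277; 45+ − 200 → 1045
→ [374, 1277, 1316, 1045]
[period 2]
Births: 1277 * 0.123 = 157  |  1316 * 0.254 = 334 — total 491
15–29: 374 * 0.952 = 356
30–44: 1277 * 0.947 = 1209
45+: 1316 * 0.934 + 1045 * 0.392 = 1229 + 410 = 1639
Net migration: 15–29 + 30 → 386; 45+ − 200 → 1439
→ [491, 386, 1209, 1439]
[period 3]
Births: 386 * 0.123 = 47  |  1209 * 0.254 = 307 — total 354
15–29: 491 * 0.952 = 467
30–44: 386 * 0.947 = 366
45+: 1209 * 0.934 + 1439 * 0.392 = 1129 + 564 = 1693
Net migration: 15–29 + 30 → 497; 45+ − 200 → 1493
→ [354, 497, 366, 1493]

366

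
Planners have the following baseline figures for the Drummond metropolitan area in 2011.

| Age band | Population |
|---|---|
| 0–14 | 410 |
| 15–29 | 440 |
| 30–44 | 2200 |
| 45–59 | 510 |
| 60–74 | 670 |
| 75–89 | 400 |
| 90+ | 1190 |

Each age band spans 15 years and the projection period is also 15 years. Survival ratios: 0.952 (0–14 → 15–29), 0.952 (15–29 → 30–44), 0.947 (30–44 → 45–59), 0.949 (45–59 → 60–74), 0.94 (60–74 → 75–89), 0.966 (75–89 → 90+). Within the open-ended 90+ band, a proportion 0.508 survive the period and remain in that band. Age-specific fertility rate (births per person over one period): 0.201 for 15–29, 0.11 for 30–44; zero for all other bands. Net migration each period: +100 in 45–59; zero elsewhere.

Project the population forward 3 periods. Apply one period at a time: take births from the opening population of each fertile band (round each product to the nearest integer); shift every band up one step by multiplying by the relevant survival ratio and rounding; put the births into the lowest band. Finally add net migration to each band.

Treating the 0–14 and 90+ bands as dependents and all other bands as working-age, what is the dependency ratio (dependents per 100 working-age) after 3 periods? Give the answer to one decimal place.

33.7

[period 1]
Births: 440 × 0.201 = 88, 2200 × 0.11 = 242 → 330
15–29: 410 × 0.952 = 390
30–44: 440 × 0.952 = 419
45–59: 2200 × 0.947 = 2083
60–74: 510 × 0.949 = 484
75–89: 670 × 0.94 = 630
90+: 400 × 0.966 + 1190 × 0.508 = 386 + 605 = 991
Net migration: 45–59 + 100 → 2183
End of period: [330, 390, 419, 2183, 484, 630, 991]
[period 2]
Births: 390 × 0.201 = 78, 419 × 0.11 = 46 → 124
15–29: 330 × 0.952 = 314
30–44: 390 × 0.952 = 371
45–59: 419 × 0.947 = 397
60–74: 2183 × 0.949 = 2072
75–89: 484 × 0.94 = 455
90+: 630 × 0.966 + 991 × 0.508 = 609 + 503 = 1112
Net migration: 45–59 + 100 → 497
End of period: [124, 314, 371, 497, 2072, 455, 1112]
[period 3]
Births: 314 × 0.201 = 63, 371 × 0.11 = 41 → 104
15–29: 124 × 0.952 = 118
30–44: 314 × 0.952 = 299
45–59: 371 × 0.947 = 351
60–74: 497 × 0.949 = 472
75–89: 2072 × 0.94 = 1948
90+: 455 × 0.966 + 1112 × 0.508 = 440 + 565 = 1005
Net migration: 45–59 + 100 → 451
End of period: [104, 118, 299, 451, 472, 1948, 1005]
Dependents (band 0–14 + band 90+) = 104 + 1005 = 1109; working-age = 3288; ratio = 1109/3288 × 100 = 33.7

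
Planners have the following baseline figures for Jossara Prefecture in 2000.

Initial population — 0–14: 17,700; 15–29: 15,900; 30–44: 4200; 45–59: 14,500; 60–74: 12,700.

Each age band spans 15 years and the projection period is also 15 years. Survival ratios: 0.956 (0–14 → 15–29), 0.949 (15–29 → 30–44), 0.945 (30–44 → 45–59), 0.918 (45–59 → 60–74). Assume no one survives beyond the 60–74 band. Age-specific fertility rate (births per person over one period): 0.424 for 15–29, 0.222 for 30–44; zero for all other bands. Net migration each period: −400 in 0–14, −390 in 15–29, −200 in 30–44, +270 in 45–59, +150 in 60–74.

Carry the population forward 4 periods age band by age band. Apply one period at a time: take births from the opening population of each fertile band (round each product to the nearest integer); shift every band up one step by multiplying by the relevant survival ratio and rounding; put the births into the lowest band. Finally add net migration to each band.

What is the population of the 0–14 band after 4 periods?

4791

Period 1.
Births: 15900 × 0.424 = 6742  |  4200 × 0.222 = 932 — total 7674
15–29: 17700 × 0.956 = 16921
30–44: 15900 × 0.949 = 15089
45–59: 4200 × 0.945 = 3969
60–74: 14500 × 0.918 = 13311
Net migration: 0–14 − 400 → 7274; 15–29 − 390 → 16531; 30–44 − 200 → 14889; 45–59 + 270 → 4239; 60–74 + 150 → 13461
End of period: [7274, 16531, 14889, 4239, 13461]
Period 2.
Births: 16531 × 0.424 = 7009  |  14889 × 0.222 = 3305 — total 10314
15–29: 7274 × 0.956 = 6954
30–44: 16531 × 0.949 = 15688
45–59: 14889 × 0.945 = 14070
60–74: 4239 × 0.918 = 3891
Net migration: 0–14 − 400 → 9914; 15–29 − 390 → 6564; 30–44 − 200 → 15488; 45–59 + 270 → 14340; 60–74 + 150 → 4041
End of period: [9914, 6564, 15488, 14340, 4041]
Period 3.
Births: 6564 × 0.424 = 2783  |  15488 × 0.222 = 3438 — total 6221
15–29: 9914 × 0.956 = 9478
30–44: 6564 × 0.949 = 6229
45–59: 15488 × 0.945 = 14636
60–74: 14340 × 0.918 = 13164
Net migration: 0–14 − 400 → 5821; 15–29 − 390 → 9088; 30–44 − 200 → 6029; 45–59 + 270 → 14906; 60–74 + 150 → 13314
End of period: [5821, 9088, 6029, 14906, 13314]
Period 4.
Births: 9088 × 0.424 = 3853  |  6029 × 0.222 = 1338 — total 5191
15–29: 5821 × 0.956 = 5565
30–44: 9088 × 0.949 = 8625
45–59: 6029 × 0.945 = 5697
60–74: 14906 × 0.918 = 13684
Net migration: 0–14 − 400 → 4791; 15–29 − 390 → 5175; 30–44 − 200 → 8425; 45–59 + 270 → 5967; 60–74 + 150 → 13834
End of period: [4791, 5175, 8425, 5967, 13834]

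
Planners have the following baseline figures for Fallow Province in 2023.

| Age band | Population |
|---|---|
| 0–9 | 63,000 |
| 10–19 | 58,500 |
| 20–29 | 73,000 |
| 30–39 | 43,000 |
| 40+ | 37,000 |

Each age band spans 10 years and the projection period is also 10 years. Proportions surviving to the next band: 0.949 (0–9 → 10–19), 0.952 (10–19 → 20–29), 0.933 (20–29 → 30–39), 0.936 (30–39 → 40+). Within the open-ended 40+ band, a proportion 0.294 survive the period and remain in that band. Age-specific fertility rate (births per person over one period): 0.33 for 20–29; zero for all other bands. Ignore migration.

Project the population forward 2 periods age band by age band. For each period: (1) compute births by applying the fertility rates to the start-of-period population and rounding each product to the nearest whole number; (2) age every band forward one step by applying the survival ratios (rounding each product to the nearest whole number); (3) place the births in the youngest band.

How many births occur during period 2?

18378

Let group 1 be 0–9 through group 5 = 40+.
After projecting period 1:
Births: 73000 × 0.33 = 24090
Group 2: 63000 × 0.949 = 59787
Group 3: 58500 × 0.952 = 55692
Group 4: 73000 × 0.933 = 68109
Group 5: 43000 × 0.936 + 37000 × 0.294 = 40248 + 10878 = 51126
→ [24090, 59787, 55692, 68109, 51126]
After projecting period 2:
Births: 55692 × 0.33 = 18378
Group 2: 24090 × 0.949 = 22861
Group 3: 59787 × 0.952 = 56917
Group 4: 55692 × 0.933 = 51961
Group 5: 68109 × 0.936 + 51126 × 0.294 = 63750 + 15031 = 78781
→ [18378, 22861, 56917, 51961, 78781]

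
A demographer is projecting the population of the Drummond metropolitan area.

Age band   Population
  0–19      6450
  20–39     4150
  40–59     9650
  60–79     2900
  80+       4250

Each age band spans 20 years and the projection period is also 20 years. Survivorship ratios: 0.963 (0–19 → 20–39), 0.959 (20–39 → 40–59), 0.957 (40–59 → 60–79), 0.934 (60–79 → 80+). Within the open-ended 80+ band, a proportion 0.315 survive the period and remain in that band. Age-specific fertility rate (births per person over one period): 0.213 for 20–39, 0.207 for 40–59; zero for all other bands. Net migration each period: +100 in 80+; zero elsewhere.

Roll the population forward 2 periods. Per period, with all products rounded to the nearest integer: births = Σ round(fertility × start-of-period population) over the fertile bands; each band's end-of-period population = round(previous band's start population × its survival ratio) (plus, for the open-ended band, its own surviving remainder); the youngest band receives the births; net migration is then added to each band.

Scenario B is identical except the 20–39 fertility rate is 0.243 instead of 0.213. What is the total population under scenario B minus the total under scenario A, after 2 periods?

306

After projecting period 1:
Births: 4150 * 0.213 = 884 ; 9650 * 0.207 = 1998 ⇒ total 2882
20–39: 6450 * 0.963 = 6211
40–59: 4150 * 0.959 = 3980
60–79: 9650 * 0.957 = 9235
80+: 2900 * 0.934 + 4250 * 0.315 = 2709 + 1339 = 4048
Net migration: 80+ + 100 → 4148
Population now: 0–19=2882, 20–39=6211, 40–59=3980, 60–79=9235, 80+=4148
After projecting period 2:
Births: 6211 * 0.213 = 1323 ; 3980 * 0.207 = 824 ⇒ total 2147
20–39: 2882 * 0.963 = 2775
40–59: 6211 * 0.959 = 5956
60–79: 3980 * 0.957 = 3809
80+: 9235 * 0.934 + 4148 * 0.315 = 8625 + 1307 = 9932
Net migration: 80+ + 100 → 10032
Population now: 0–19=2147, 20–39=2775, 40–59=5956, 60–79=3809, 80+=10032
Scenario A total after 2 periods: 24719
Scenario B projection —
After projecting period 1:
Births: 4150 * 0.243 = 1008 ; 9650 * 0.207 = 1998 ⇒ total 3006
20–39: 6450 * 0.963 = 6211
40–59: 4150 * 0.959 = 3980
60–79: 9650 * 0.957 = 9235
80+: 2900 * 0.934 + 4250 * 0.315 = 2709 + 1339 = 4048
Net migration: 80+ + 100 → 4148
Population now: 0–19=3006, 20–39=6211, 40–59=3980, 60–79=9235, 80+=4148
After projecting period 2:
Births: 6211 * 0.243 = 1509 ; 3980 * 0.207 = 824 ⇒ total 2333
20–39: 3006 * 0.963 = 2895
40–59: 6211 * 0.959 = 5956
60–79: 3980 * 0.957 = 3809
80+: 9235 * 0.934 + 4148 * 0.315 = 8625 + 1307 = 9932
Net migration: 80+ + 100 → 10032
Population now: 0–19=2333, 20–39=2895, 40–59=5956, 60–79=3809, 80+=10032
Scenario B total after 2 periods: 25025
Difference B − A = 25025 − 24719 = 306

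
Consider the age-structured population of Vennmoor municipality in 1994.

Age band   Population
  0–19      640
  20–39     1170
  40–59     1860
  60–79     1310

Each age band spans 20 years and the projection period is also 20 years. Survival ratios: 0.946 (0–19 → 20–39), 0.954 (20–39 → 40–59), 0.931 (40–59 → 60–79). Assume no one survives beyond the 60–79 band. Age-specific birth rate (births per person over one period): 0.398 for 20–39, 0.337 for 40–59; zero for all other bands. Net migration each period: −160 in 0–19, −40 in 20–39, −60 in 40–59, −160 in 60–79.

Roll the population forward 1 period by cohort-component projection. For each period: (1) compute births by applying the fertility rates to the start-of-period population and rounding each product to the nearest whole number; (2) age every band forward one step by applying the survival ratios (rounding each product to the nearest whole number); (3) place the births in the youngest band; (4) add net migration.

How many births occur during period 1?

Period 1.
Births: 1170 × 0.398 = 466 ; 1860 × 0.337 = 627 → total 1093
20–39: 640 × 0.946 = 605
40–59: 1170 × 0.954 = 1116
60–79: 1860 × 0.931 = 1732
Net migration: 0–19 − 160 → 933; 20–39 − 40 → 565; 40–59 − 60 → 1056; 60–79 − 160 → 1572
Population now: 0–19=933, 20–39=565, 40–59=1056, 60–79=1572

1093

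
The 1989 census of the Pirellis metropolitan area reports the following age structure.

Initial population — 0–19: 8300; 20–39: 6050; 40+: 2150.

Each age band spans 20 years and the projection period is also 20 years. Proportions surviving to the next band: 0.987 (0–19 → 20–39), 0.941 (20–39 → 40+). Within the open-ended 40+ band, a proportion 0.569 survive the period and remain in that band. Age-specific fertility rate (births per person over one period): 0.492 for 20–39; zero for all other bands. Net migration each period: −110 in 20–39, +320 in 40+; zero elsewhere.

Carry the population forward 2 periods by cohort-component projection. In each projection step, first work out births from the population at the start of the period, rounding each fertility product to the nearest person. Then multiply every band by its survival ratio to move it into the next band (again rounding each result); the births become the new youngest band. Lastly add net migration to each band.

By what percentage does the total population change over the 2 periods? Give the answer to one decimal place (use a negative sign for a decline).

Let group 1 be 0–19 through group 3 = 40+.
[period 1]
Births: 6050 × 0.492 = 2977
Group 2: 8300 × 0.987 = 8192
Group 3: 6050 × 0.941 + 2150 × 0.569 = 5693 + 1223 = 6916
Net migration: Group 2 − 110 → 8082; Group 3 + 320 → 7236
Population now: 0–19=2977, 20–39=8082, 40+=7236
[period 2]
Births: 8082 × 0.492 = 3976
Group 2: 2977 × 0.987 = 2938
Group 3: 8082 × 0.941 + 7236 × 0.569 = 7605 + 4117 = 11722
Net migration: Group 2 − 110 → 2828; Group 3 + 320 → 12042
Population now: 0–19=3976, 20–39=2828, 40+=12042
Total: 16500 → 18846; change = 2346; percentage change = 14.2%

14.2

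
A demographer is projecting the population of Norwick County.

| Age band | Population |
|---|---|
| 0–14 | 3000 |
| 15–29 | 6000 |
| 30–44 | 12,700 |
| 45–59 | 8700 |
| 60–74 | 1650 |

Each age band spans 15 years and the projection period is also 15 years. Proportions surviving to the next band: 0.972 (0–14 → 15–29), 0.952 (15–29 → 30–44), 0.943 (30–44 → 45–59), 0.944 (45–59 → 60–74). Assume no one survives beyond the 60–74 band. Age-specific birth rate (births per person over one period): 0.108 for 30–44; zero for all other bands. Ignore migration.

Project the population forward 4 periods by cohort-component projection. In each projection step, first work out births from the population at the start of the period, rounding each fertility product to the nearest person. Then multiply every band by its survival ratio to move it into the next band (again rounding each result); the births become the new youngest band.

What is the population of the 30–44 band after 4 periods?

(Bands numbered youngest = 1 to oldest = 5.)
— Period 1 —
Births: 12700 * 0.108 = 1372
Band 2: 3000 * 0.972 = 2916
Band 3: 6000 * 0.952 = 5712
Band 4: 12700 * 0.943 = 11976
Band 5: 8700 * 0.944 = 8213
Giving 1372 / 2916 / 5712 / 11976 / 8213.
— Period 2 —
Births: 5712 * 0.108 = 617
Band 2: 1372 * 0.972 = 1334
Band 3: 2916 * 0.952 = 2776
Band 4: 5712 * 0.943 = 5386
Band 5: 11976 * 0.944 = 11305
Giving 617 / 1334 / 2776 / 5386 / 11305.
— Period 3 —
Births: 2776 * 0.108 = 300
Band 2: 617 * 0.972 = 600
Band 3: 1334 * 0.952 = 1270
Band 4: 2776 * 0.943 = 2618
Band 5: 5386 * 0.944 = 5084
Giving 300 / 600 / 1270 / 2618 / 5084.
— Period 4 —
Births: 1270 * 0.108 = 137
Band 2: 300 * 0.972 = 292
Band 3: 600 * 0.952 = 571
Band 4: 1270 * 0.943 = 1198
Band 5: 2618 * 0.944 = 2471
Giving 137 / 292 / 571 / 1198 / 2471.

571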